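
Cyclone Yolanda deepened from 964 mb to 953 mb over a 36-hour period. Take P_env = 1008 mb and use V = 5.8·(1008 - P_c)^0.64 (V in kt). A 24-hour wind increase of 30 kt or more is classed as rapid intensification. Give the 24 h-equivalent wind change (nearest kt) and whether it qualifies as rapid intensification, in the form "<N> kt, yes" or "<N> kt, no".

7 kt, no

V₁: ΔP = 44, V ≈ 5.8 × 44^0.64 ≈ 65.35 kt.
V₂: ΔP = 55, V ≈ 5.8 × 55^0.64 ≈ 75.38 kt.
ΔV over 36 h = 10.03 kt → 24 h equivalent = 10.03 × 24/36 ≈ 6.69 kt.
7 kt < 30 kt ⇒ not rapid intensification.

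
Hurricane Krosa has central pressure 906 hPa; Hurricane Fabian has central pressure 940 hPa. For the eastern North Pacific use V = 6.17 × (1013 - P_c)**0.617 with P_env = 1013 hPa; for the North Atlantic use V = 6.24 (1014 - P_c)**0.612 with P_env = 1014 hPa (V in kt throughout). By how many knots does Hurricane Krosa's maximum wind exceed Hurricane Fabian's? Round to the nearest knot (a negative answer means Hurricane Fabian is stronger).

23 kt

Hurricane Krosa: ΔP = 107; V ≈ 6.17 × 107^0.617 ≈ 110.26 kt.
Hurricane Fabian: ΔP = 74; V ≈ 6.24 × 74^0.612 ≈ 86.93 kt.
Difference ≈ 110.26 − 86.93 = 23.33 → 23 kt.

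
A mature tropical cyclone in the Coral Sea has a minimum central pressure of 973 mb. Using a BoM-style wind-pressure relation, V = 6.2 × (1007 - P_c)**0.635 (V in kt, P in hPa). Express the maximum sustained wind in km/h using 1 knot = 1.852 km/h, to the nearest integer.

108 km/h

ΔP = 1007 − 973 = 34 mb.
V ≈ 6.2 × 34^0.635 = 6.2 × 9.386 ≈ 58.194 kt.
58.194 × 1.852 ≈ 107.78 km/h → 108 km/h.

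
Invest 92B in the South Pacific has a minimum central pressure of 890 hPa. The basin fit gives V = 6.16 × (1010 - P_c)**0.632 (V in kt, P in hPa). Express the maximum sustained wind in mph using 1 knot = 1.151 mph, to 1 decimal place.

146.1 mph

ΔP = 1010 − 890 = 120 hPa.
V ≈ 6.16 × 120^0.632 = 6.16 × 20.608 ≈ 126.947 kt.
126.947 × 1.151 ≈ 146.12 mph → 146.1 mph.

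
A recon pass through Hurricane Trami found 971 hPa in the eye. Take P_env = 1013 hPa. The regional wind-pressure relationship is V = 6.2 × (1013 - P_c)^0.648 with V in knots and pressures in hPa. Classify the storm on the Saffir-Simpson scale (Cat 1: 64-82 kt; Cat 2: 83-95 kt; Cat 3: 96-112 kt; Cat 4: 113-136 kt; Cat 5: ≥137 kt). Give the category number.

ΔP = 1013 − 971 = 42 hPa.
V ≈ 6.2 × 42^0.648 = 6.2 × 11.27 ≈ 70 kt.
70 kt falls in the Category 1 band.

1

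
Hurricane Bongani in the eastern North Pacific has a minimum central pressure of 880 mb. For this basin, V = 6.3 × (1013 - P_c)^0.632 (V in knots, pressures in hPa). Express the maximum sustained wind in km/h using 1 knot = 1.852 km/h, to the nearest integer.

257 km/h

ΔP = 1013 − 880 = 133 mb.
V ≈ 6.3 × 133^0.632 = 6.3 × 21.992 ≈ 138.553 kt.
138.553 × 1.852 ≈ 256.60 km/h → 257 km/h.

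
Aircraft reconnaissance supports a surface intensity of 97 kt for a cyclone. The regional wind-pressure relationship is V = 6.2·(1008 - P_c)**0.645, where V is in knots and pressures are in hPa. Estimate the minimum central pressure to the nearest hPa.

937 hPa

ΔP = (V / 6.2)^(1/0.645) = (97/6.2)^1.550.
97/6.2 = 15.645; 15.645^1.550 ≈ 71.08 hPa.
P_c = 1008 − 71.08 = 936.92 ≈ 937 hPa.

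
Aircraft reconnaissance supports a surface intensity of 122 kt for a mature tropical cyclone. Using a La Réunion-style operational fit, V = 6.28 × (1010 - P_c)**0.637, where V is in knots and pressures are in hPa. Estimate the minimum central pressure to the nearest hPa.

ΔP = (V / 6.28)^(1/0.637) = (122/6.28)^1.570.
122/6.28 = 19.427; 19.427^1.570 ≈ 105.34 hPa.
P_c = 1010 − 105.34 = 904.66 ≈ 905 hPa.

905 hPa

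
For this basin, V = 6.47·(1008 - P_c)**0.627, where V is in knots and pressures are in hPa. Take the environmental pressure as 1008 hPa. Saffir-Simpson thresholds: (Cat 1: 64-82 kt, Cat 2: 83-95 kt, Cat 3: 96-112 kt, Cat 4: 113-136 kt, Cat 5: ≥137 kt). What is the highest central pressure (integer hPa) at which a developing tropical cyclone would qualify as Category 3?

Category 3 begins at V = 96 kt.
Required ΔP = (96/6.47)^(1/0.627) = 14.838^1.595 ≈ 73.83 hPa.
P_c ≤ 1008 − 73.83 = 934.17, so the highest integer P_c is 934 hPa.

934 hPa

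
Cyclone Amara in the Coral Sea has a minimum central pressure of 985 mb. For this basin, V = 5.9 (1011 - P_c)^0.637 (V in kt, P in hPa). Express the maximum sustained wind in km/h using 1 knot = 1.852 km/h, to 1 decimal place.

ΔP = 1011 − 985 = 26 mb.
V ≈ 5.9 × 26^0.637 = 5.9 × 7.968 ≈ 47.010 kt.
47.010 × 1.852 ≈ 87.06 km/h → 87.1 km/h.

87.1 km/h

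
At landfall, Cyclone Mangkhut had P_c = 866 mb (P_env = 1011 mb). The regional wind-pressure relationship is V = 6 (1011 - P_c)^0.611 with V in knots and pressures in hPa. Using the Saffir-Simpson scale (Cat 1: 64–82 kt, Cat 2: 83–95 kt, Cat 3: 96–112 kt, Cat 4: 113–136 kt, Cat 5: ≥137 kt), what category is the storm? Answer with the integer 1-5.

ΔP = 1011 − 866 = 145 mb.
V ≈ 6 × 145^0.611 = 6 × 20.92 ≈ 126 kt.
126 kt falls in the Category 4 band.

4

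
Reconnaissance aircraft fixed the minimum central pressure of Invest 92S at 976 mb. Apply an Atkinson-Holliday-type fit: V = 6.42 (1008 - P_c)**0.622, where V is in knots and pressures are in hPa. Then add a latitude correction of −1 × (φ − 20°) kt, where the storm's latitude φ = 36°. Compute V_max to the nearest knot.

39 kt

ΔP = 1008 − 976 = 32 mb.
32^0.622 ≈ 8.634.
V ≈ 6.42 × 8.634 ≈ 55.4 kt.
Latitude correction: −1 × (36 − 20) = -16 kt.
Corrected V ≈ 39.4 kt → 39 kt.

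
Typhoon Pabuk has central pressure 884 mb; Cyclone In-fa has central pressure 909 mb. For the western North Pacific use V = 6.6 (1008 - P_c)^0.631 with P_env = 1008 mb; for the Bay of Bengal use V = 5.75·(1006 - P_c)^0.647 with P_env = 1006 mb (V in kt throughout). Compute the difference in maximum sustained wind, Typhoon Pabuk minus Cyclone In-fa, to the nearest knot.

27 kt

Typhoon Pabuk: ΔP = 124; V ≈ 6.6 × 124^0.631 ≈ 138.20 kt.
Cyclone In-fa: ΔP = 97; V ≈ 5.75 × 97^0.647 ≈ 110.95 kt.
Difference ≈ 138.20 − 110.95 = 27.25 → 27 kt.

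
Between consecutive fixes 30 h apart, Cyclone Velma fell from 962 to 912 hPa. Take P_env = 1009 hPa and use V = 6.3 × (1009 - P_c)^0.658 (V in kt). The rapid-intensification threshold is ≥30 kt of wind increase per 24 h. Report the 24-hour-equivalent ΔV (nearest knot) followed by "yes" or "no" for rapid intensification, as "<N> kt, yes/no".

V₁: ΔP = 47, V ≈ 6.3 × 47^0.658 ≈ 79.36 kt.
V₂: ΔP = 97, V ≈ 6.3 × 97^0.658 ≈ 127.83 kt.
ΔV over 30 h = 48.47 kt → 24 h equivalent = 48.47 × 24/30 ≈ 38.78 kt.
39 kt ≥ 30 kt ⇒ rapid intensification.

39 kt, yes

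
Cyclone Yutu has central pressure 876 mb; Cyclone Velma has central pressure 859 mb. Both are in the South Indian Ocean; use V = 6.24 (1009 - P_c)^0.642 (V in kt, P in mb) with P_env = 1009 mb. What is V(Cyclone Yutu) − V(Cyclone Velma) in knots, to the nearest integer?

-12 kt

Cyclone Yutu: ΔP = 133; V ≈ 6.24 × 133^0.642 ≈ 144.11 kt.
Cyclone Velma: ΔP = 150; V ≈ 6.24 × 150^0.642 ≈ 155.68 kt.
Difference ≈ 144.11 − 155.68 = -11.57 → -12 kt.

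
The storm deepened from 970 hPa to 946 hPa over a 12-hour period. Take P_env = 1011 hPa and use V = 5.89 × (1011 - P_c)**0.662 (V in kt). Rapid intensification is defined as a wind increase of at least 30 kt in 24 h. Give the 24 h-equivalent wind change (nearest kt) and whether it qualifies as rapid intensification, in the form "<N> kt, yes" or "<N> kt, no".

V₁: ΔP = 41, V ≈ 5.89 × 41^0.662 ≈ 68.83 kt.
V₂: ΔP = 65, V ≈ 5.89 × 65^0.662 ≈ 93.38 kt.
ΔV over 12 h = 24.55 kt → 24 h equivalent = 24.55 × 24/12 ≈ 49.10 kt.
49 kt ≥ 30 kt ⇒ rapid intensification.

49 kt, yes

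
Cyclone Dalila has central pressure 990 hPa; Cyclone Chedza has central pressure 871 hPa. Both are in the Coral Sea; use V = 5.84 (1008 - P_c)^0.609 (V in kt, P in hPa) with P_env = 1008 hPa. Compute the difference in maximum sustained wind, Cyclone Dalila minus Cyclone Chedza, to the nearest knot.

Cyclone Dalila: ΔP = 18; V ≈ 5.84 × 18^0.609 ≈ 33.95 kt.
Cyclone Chedza: ΔP = 137; V ≈ 5.84 × 137^0.609 ≈ 116.86 kt.
Difference ≈ 33.95 − 116.86 = -82.91 → -83 kt.

-83 kt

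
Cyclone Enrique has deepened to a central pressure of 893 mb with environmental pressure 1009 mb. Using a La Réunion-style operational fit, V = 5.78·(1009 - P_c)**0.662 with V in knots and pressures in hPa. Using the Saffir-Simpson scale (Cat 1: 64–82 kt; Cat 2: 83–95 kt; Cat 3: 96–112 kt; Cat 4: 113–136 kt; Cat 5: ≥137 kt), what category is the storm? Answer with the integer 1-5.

ΔP = 1009 − 893 = 116 mb.
V ≈ 5.78 × 116^0.662 = 5.78 × 23.26 ≈ 134 kt.
134 kt falls in the Category 4 band.

4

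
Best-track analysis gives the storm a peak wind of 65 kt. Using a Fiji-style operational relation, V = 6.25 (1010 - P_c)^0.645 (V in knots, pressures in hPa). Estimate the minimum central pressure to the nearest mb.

ΔP = (V / 6.25)^(1/0.645) = (65/6.25)^1.550.
65/6.25 = 10.400; 10.400^1.550 ≈ 37.74 mb.
P_c = 1010 − 37.74 = 972.26 ≈ 972 mb.

972 mb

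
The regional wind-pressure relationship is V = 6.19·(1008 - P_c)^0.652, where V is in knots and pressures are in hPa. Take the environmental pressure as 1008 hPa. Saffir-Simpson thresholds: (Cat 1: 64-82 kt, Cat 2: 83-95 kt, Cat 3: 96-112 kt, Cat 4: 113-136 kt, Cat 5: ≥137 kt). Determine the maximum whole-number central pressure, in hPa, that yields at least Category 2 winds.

Category 2 begins at V = 83 kt.
Required ΔP = (83/6.19)^(1/0.652) = 13.409^1.534 ≈ 53.59 hPa.
P_c ≤ 1008 − 53.59 = 954.41, so the highest integer P_c is 954 hPa.

954 hPa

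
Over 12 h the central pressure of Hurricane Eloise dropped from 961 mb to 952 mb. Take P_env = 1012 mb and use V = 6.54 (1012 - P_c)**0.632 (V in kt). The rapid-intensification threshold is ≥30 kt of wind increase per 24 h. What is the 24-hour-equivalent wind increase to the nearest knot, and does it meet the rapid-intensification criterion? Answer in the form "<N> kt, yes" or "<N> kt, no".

V₁: ΔP = 51, V ≈ 6.54 × 51^0.632 ≈ 78.48 kt.
V₂: ΔP = 60, V ≈ 6.54 × 60^0.632 ≈ 86.97 kt.
ΔV over 12 h = 8.49 kt → 24 h equivalent = 8.49 × 24/12 ≈ 16.98 kt.
17 kt < 30 kt ⇒ not rapid intensification.

17 kt, no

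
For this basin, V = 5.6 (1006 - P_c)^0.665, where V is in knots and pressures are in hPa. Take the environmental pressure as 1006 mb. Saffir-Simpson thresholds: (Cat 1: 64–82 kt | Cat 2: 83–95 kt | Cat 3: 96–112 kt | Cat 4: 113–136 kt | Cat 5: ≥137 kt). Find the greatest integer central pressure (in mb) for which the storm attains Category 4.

914 mb

Category 4 begins at V = 113 kt.
Required ΔP = (113/5.6)^(1/0.665) = 20.179^1.504 ≈ 91.67 mb.
P_c ≤ 1006 − 91.67 = 914.33, so the highest integer P_c is 914 mb.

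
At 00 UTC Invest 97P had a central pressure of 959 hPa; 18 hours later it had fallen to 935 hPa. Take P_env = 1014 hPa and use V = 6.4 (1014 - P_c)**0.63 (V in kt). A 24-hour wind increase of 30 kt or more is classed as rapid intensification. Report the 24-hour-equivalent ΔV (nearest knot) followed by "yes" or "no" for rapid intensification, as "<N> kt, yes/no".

V₁: ΔP = 55, V ≈ 6.4 × 55^0.63 ≈ 79.91 kt.
V₂: ΔP = 79, V ≈ 6.4 × 79^0.63 ≈ 100.39 kt.
ΔV over 18 h = 20.48 kt → 24 h equivalent = 20.48 × 24/18 ≈ 27.31 kt.
27 kt < 30 kt ⇒ not rapid intensification.

27 kt, no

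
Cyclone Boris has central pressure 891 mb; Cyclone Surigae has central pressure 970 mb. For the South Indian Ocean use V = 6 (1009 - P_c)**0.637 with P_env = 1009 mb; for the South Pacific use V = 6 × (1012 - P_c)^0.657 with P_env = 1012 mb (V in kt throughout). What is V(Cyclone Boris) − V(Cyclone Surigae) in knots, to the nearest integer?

Cyclone Boris: ΔP = 118; V ≈ 6 × 118^0.637 ≈ 125.30 kt.
Cyclone Surigae: ΔP = 42; V ≈ 6 × 42^0.657 ≈ 69.92 kt.
Difference ≈ 125.30 − 69.92 = 55.38 → 55 kt.

55 kt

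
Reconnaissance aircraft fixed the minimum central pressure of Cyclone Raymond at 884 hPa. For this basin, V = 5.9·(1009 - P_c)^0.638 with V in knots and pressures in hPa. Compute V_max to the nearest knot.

ΔP = 1009 − 884 = 125 hPa.
125^0.638 ≈ 21.769.
V ≈ 5.9 × 21.769 ≈ 128.4 kt.

128 kt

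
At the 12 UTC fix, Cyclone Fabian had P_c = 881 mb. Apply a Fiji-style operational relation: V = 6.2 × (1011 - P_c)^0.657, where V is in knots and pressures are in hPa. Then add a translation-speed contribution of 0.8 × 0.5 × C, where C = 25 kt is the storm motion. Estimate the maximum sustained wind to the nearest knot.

ΔP = 1011 − 881 = 130 mb.
130^0.657 ≈ 24.483.
V ≈ 6.2 × 24.483 ≈ 151.8 kt.
Translation term: 0.8 × 0.5 × 25 = 10 kt.
Corrected V ≈ 161.8 kt → 162 kt.

162 kt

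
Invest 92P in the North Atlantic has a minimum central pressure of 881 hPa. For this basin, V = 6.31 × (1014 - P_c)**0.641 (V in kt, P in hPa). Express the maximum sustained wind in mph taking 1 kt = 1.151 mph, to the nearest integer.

ΔP = 1014 − 881 = 133 hPa.
V ≈ 6.31 × 133^0.641 = 6.31 × 22.982 ≈ 145.017 kt.
145.017 × 1.151 ≈ 166.91 mph → 167 mph.

167 mph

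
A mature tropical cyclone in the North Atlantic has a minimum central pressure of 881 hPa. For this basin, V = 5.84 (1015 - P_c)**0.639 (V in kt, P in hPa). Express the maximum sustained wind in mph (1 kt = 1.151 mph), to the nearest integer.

ΔP = 1015 − 881 = 134 hPa.
V ≈ 5.84 × 134^0.639 = 5.84 × 22.868 ≈ 133.547 kt.
133.547 × 1.151 ≈ 153.71 mph → 154 mph.

154 mph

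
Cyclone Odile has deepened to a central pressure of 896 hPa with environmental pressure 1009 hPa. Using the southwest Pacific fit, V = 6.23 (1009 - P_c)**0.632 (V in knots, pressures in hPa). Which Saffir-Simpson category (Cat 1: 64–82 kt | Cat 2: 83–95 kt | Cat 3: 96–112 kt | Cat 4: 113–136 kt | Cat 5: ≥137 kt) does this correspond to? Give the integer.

4

ΔP = 1009 − 896 = 113 hPa.
V ≈ 6.23 × 113^0.632 = 6.23 × 19.84 ≈ 124 kt.
124 kt falls in the Category 4 band.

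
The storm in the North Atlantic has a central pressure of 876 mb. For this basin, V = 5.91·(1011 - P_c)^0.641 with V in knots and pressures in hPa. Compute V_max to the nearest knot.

137 kt

ΔP = 1011 − 876 = 135 mb.
135^0.641 ≈ 23.203.
V ≈ 5.91 × 23.203 ≈ 137.1 kt.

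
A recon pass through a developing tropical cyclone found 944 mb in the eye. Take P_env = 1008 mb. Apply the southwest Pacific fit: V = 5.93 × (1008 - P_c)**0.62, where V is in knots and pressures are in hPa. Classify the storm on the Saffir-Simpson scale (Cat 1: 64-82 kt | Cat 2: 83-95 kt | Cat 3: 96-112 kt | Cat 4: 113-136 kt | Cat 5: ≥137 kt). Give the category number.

ΔP = 1008 − 944 = 64 mb.
V ≈ 5.93 × 64^0.62 = 5.93 × 13.18 ≈ 78 kt.
78 kt falls in the Category 1 band.

1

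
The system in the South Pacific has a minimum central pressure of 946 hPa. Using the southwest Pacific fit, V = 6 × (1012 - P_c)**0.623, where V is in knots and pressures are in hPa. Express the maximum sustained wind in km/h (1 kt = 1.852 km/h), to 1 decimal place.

ΔP = 1012 − 946 = 66 hPa.
V ≈ 6 × 66^0.623 = 6 × 13.601 ≈ 81.607 kt.
81.607 × 1.852 ≈ 151.14 km/h → 151.1 km/h.

151.1 km/h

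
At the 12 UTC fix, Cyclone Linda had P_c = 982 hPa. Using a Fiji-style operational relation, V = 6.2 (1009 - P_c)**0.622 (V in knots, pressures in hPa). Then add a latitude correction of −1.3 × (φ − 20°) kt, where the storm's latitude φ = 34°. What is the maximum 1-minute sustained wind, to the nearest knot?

ΔP = 1009 − 982 = 27 hPa.
27^0.622 ≈ 7.768.
V ≈ 6.2 × 7.768 ≈ 48.2 kt.
Latitude correction: −1.3 × (34 − 20) = -18.2 kt.
Corrected V ≈ 30 kt → 30 kt.

30 kt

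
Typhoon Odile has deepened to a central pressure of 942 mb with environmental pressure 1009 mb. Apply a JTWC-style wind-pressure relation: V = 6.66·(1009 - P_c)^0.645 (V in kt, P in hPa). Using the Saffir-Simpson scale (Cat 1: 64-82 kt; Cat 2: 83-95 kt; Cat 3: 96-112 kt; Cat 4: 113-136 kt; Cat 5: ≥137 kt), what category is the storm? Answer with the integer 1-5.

ΔP = 1009 − 942 = 67 mb.
V ≈ 6.66 × 67^0.645 = 6.66 × 15.06 ≈ 100 kt.
100 kt falls in the Category 3 band.

3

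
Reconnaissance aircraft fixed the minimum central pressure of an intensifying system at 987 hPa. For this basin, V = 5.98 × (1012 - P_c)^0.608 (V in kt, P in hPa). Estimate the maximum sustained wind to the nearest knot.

ΔP = 1012 − 987 = 25 hPa.
25^0.608 ≈ 7.079.
V ≈ 5.98 × 7.079 ≈ 42.3 kt.

42 kt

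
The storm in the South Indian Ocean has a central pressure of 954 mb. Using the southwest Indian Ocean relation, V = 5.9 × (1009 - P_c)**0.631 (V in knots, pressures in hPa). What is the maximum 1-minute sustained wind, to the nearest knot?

ΔP = 1009 − 954 = 55 mb.
55^0.631 ≈ 12.536.
V ≈ 5.9 × 12.536 ≈ 74.0 kt.

74 kt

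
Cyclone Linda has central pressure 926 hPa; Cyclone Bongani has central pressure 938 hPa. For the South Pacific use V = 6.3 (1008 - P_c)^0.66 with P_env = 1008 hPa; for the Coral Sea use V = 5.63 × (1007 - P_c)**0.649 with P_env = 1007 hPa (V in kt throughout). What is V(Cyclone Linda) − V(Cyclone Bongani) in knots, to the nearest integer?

Cyclone Linda: ΔP = 82; V ≈ 6.3 × 82^0.66 ≈ 115.47 kt.
Cyclone Bongani: ΔP = 69; V ≈ 5.63 × 69^0.649 ≈ 87.89 kt.
Difference ≈ 115.47 − 87.89 = 27.58 → 28 kt.

28 kt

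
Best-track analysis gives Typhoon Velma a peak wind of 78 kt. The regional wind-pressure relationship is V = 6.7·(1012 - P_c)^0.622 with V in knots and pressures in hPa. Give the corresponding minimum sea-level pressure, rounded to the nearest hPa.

960 hPa

ΔP = (V / 6.7)^(1/0.622) = (78/6.7)^1.608.
78/6.7 = 11.642; 11.642^1.608 ≈ 51.74 hPa.
P_c = 1012 − 51.74 = 960.26 ≈ 960 hPa.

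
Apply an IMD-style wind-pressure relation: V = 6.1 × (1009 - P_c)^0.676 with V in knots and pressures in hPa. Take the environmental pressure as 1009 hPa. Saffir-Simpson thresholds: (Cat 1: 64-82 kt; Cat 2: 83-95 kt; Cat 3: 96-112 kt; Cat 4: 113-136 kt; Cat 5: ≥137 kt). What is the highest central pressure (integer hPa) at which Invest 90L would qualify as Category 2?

Category 2 begins at V = 83 kt.
Required ΔP = (83/6.1)^(1/0.676) = 13.607^1.479 ≈ 47.55 hPa.
P_c ≤ 1009 − 47.55 = 961.45, so the highest integer P_c is 961 hPa.

961 hPa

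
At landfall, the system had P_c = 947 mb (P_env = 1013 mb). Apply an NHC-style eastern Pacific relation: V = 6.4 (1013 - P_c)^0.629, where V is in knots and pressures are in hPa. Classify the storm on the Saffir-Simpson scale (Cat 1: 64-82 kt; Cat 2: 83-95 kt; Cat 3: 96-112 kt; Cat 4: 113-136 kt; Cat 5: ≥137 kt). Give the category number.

2

ΔP = 1013 − 947 = 66 mb.
V ≈ 6.4 × 66^0.629 = 6.4 × 13.95 ≈ 89 kt.
89 kt falls in the Category 2 band.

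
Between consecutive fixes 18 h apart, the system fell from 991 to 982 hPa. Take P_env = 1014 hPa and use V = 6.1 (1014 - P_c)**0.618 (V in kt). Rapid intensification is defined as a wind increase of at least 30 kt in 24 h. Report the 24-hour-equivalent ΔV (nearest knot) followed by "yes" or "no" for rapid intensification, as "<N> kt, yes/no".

13 kt, no

V₁: ΔP = 23, V ≈ 6.1 × 23^0.618 ≈ 42.35 kt.
V₂: ΔP = 32, V ≈ 6.1 × 32^0.618 ≈ 51.94 kt.
ΔV over 18 h = 9.59 kt → 24 h equivalent = 9.59 × 24/18 ≈ 12.79 kt.
13 kt < 30 kt ⇒ not rapid intensification.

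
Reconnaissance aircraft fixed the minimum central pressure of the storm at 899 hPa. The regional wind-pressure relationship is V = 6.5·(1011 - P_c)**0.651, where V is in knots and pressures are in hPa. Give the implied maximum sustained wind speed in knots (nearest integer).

140 kt

ΔP = 1011 − 899 = 112 hPa.
112^0.651 ≈ 21.579.
V ≈ 6.5 × 21.579 ≈ 140.3 kt.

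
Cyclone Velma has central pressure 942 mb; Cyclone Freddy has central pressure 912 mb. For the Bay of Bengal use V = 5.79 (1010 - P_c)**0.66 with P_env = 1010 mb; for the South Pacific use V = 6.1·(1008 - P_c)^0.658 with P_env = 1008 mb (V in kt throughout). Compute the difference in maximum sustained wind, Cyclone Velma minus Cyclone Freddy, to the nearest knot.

Cyclone Velma: ΔP = 68; V ≈ 5.79 × 68^0.66 ≈ 93.79 kt.
Cyclone Freddy: ΔP = 96; V ≈ 6.1 × 96^0.658 ≈ 122.93 kt.
Difference ≈ 93.79 − 122.93 = -29.14 → -29 kt.

-29 kt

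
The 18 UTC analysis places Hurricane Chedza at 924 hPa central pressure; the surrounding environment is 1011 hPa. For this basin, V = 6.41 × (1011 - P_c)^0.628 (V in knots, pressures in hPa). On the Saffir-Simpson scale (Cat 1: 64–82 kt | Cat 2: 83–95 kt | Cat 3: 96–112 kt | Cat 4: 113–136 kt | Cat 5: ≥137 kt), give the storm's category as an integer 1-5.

3

ΔP = 1011 − 924 = 87 hPa.
V ≈ 6.41 × 87^0.628 = 6.41 × 16.52 ≈ 106 kt.
106 kt falls in the Category 3 band.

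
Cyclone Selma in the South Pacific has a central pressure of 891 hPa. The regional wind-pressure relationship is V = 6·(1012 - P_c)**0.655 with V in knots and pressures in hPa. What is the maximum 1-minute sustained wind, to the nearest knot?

ΔP = 1012 − 891 = 121 hPa.
121^0.655 ≈ 23.133.
V ≈ 6 × 23.133 ≈ 138.8 kt.

139 kt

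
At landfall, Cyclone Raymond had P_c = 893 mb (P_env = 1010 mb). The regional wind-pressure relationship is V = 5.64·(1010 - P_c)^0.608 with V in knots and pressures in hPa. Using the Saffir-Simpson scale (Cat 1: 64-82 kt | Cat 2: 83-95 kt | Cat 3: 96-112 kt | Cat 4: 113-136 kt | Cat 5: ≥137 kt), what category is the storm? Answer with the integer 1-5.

ΔP = 1010 − 893 = 117 mb.
V ≈ 5.64 × 117^0.608 = 5.64 × 18.09 ≈ 102 kt.
102 kt falls in the Category 3 band.

3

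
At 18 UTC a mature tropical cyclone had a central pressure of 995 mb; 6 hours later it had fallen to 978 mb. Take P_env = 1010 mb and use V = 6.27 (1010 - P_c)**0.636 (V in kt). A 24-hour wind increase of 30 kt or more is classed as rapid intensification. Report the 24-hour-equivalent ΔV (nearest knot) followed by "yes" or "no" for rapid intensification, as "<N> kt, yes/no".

V₁: ΔP = 15, V ≈ 6.27 × 15^0.636 ≈ 35.10 kt.
V₂: ΔP = 32, V ≈ 6.27 × 32^0.636 ≈ 56.83 kt.
ΔV over 6 h = 21.73 kt → 24 h equivalent = 21.73 × 24/6 ≈ 86.92 kt.
87 kt ≥ 30 kt ⇒ rapid intensification.

87 kt, yes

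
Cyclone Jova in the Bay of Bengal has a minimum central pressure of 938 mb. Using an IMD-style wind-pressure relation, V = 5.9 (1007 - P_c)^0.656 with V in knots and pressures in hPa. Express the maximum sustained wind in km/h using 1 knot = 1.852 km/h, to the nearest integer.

ΔP = 1007 − 938 = 69 mb.
V ≈ 5.9 × 69^0.656 = 5.9 × 16.080 ≈ 94.872 kt.
94.872 × 1.852 ≈ 175.70 km/h → 176 km/h.

176 km/h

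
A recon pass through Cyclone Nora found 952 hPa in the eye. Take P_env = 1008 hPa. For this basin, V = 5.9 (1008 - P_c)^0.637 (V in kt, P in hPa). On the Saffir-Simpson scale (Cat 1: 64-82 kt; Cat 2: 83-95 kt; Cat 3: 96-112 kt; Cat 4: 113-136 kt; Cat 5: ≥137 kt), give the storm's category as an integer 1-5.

ΔP = 1008 − 952 = 56 hPa.
V ≈ 5.9 × 56^0.637 = 5.9 × 12.99 ≈ 77 kt.
77 kt falls in the Category 1 band.

1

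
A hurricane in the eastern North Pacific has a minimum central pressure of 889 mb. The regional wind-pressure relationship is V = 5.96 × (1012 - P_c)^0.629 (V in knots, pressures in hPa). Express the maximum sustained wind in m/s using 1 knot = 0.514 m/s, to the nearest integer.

ΔP = 1012 − 889 = 123 mb.
V ≈ 5.96 × 123^0.629 = 5.96 × 20.632 ≈ 122.969 kt.
122.969 × 0.514 ≈ 63.21 m/s → 63 m/s.

63 m/s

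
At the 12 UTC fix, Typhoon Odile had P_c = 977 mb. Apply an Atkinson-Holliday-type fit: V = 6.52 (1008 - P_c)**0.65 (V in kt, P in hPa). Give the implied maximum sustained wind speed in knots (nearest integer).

61 kt

ΔP = 1008 − 977 = 31 mb.
31^0.65 ≈ 9.319.
V ≈ 6.52 × 9.319 ≈ 60.8 kt.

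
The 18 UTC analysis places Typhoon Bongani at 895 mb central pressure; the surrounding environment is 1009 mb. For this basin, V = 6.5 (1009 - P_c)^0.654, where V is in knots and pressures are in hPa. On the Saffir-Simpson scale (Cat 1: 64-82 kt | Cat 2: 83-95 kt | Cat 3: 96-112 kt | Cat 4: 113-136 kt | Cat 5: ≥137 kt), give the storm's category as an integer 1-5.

ΔP = 1009 − 895 = 114 mb.
V ≈ 6.5 × 114^0.654 = 6.5 × 22.14 ≈ 144 kt.
144 kt falls in the Category 5 band.

5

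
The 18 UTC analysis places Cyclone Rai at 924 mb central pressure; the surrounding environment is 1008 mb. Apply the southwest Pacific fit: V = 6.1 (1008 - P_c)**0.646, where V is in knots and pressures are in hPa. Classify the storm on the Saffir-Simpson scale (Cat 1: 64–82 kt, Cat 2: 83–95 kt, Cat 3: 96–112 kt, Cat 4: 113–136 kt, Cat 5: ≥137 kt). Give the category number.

ΔP = 1008 − 924 = 84 mb.
V ≈ 6.1 × 84^0.646 = 6.1 × 17.50 ≈ 107 kt.
107 kt falls in the Category 3 band.

3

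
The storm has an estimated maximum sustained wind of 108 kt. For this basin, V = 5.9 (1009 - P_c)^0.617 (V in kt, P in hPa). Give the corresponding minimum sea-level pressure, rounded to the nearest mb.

898 mb

ΔP = (V / 5.9)^(1/0.617) = (108/5.9)^1.621.
108/5.9 = 18.305; 18.305^1.621 ≈ 111.25 mb.
P_c = 1009 − 111.25 = 897.75 ≈ 898 mb.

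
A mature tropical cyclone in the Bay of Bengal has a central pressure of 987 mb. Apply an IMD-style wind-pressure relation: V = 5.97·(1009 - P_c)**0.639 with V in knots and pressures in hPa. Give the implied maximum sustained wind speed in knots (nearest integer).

ΔP = 1009 − 987 = 22 mb.
22^0.639 ≈ 7.208.
V ≈ 5.97 × 7.208 ≈ 43.0 kt.

43 kt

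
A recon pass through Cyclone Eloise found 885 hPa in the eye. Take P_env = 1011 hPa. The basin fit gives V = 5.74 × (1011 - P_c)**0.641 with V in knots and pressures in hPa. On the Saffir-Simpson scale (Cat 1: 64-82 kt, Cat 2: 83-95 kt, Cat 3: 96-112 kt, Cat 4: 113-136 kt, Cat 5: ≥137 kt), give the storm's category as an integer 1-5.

4

ΔP = 1011 − 885 = 126 hPa.
V ≈ 5.74 × 126^0.641 = 5.74 × 22.20 ≈ 127 kt.
127 kt falls in the Category 4 band.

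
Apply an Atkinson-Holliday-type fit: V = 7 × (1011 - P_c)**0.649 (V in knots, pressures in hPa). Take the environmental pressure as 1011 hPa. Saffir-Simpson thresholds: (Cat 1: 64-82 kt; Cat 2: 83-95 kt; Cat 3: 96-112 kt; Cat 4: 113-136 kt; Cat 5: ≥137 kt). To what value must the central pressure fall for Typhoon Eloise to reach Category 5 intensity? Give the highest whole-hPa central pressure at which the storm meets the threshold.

913 hPa

Category 5 begins at V = 137 kt.
Required ΔP = (137/7)^(1/0.649) = 19.571^1.541 ≈ 97.76 hPa.
P_c ≤ 1011 − 97.76 = 913.24, so the highest integer P_c is 913 hPa.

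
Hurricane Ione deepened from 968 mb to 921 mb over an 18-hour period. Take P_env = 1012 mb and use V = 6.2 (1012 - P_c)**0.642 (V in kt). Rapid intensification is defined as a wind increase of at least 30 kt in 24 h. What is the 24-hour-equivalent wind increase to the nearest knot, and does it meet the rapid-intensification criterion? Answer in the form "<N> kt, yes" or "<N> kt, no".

V₁: ΔP = 44, V ≈ 6.2 × 44^0.642 ≈ 70.39 kt.
V₂: ΔP = 91, V ≈ 6.2 × 91^0.642 ≈ 112.23 kt.
ΔV over 18 h = 41.84 kt → 24 h equivalent = 41.84 × 24/18 ≈ 55.79 kt.
56 kt ≥ 30 kt ⇒ rapid intensification.

56 kt, yes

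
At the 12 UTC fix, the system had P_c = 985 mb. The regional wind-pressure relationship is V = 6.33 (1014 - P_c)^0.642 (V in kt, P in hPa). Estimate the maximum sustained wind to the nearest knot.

ΔP = 1014 − 985 = 29 mb.
29^0.642 ≈ 8.687.
V ≈ 6.33 × 8.687 ≈ 55.0 kt.

55 kt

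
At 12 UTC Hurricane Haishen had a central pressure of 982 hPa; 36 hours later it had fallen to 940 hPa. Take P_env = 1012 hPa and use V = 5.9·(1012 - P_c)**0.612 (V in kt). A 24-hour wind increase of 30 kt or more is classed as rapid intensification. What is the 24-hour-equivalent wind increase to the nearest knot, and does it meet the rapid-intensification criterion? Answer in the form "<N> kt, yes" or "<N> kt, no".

22 kt, no

V₁: ΔP = 30, V ≈ 5.9 × 30^0.612 ≈ 47.30 kt.
V₂: ΔP = 72, V ≈ 5.9 × 72^0.612 ≈ 80.82 kt.
ΔV over 36 h = 33.52 kt → 24 h equivalent = 33.52 × 24/36 ≈ 22.35 kt.
22 kt < 30 kt ⇒ not rapid intensification.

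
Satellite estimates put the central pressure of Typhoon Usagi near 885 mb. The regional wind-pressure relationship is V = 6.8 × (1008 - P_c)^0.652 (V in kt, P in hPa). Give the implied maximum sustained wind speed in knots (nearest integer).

ΔP = 1008 − 885 = 123 mb.
123^0.652 ≈ 23.047.
V ≈ 6.8 × 23.047 ≈ 156.7 kt.

157 kt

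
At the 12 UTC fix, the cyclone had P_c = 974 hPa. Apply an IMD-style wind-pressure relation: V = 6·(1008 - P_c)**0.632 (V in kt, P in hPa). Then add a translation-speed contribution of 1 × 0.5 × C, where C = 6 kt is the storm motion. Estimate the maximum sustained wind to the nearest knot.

ΔP = 1008 − 974 = 34 hPa.
34^0.632 ≈ 9.287.
V ≈ 6 × 9.287 ≈ 55.7 kt.
Translation term: 1 × 0.5 × 6 = 3 kt.
Corrected V ≈ 58.7 kt → 59 kt.

59 kt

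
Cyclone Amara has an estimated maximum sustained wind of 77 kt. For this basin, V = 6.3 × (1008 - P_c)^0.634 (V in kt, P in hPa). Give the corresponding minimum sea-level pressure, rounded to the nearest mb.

956 mb

ΔP = (V / 6.3)^(1/0.634) = (77/6.3)^1.577.
77/6.3 = 12.222; 12.222^1.577 ≈ 51.85 mb.
P_c = 1008 − 51.85 = 956.15 ≈ 956 mb.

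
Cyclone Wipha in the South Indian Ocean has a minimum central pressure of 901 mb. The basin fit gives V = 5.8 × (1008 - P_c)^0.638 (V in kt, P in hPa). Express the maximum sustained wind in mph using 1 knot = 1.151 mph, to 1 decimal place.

ΔP = 1008 − 901 = 107 mb.
V ≈ 5.8 × 107^0.638 = 5.8 × 19.713 ≈ 114.334 kt.
114.334 × 1.151 ≈ 131.60 mph → 131.6 mph.

131.6 mph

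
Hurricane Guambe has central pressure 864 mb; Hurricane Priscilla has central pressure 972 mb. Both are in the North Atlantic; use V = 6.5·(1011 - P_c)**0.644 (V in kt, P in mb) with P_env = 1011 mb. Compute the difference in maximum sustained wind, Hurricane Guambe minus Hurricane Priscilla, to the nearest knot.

Hurricane Guambe: ΔP = 147; V ≈ 6.5 × 147^0.644 ≈ 161.68 kt.
Hurricane Priscilla: ΔP = 39; V ≈ 6.5 × 39^0.644 ≈ 68.80 kt.
Difference ≈ 161.68 − 68.80 = 92.88 → 93 kt.

93 kt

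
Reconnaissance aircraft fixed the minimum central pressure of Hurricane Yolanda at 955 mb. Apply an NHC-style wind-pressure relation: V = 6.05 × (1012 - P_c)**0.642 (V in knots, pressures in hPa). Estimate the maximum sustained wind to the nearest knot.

ΔP = 1012 − 955 = 57 mb.
57^0.642 ≈ 13.405.
V ≈ 6.05 × 13.405 ≈ 81.1 kt.

81 kt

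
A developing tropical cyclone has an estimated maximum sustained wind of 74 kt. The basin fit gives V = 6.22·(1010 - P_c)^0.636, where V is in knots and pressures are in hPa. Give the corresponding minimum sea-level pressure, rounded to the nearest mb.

ΔP = (V / 6.22)^(1/0.636) = (74/6.22)^1.572.
74/6.22 = 11.897; 11.897^1.572 ≈ 49.08 mb.
P_c = 1010 − 49.08 = 960.92 ≈ 961 mb.

961 mb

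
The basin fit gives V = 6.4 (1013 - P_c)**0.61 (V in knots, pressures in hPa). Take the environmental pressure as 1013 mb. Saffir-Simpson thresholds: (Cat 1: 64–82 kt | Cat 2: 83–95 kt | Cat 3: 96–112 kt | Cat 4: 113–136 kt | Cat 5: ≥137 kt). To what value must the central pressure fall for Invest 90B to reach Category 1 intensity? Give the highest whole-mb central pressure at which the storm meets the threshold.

969 mb

Category 1 begins at V = 64 kt.
Required ΔP = (64/6.4)^(1/0.61) = 10.000^1.639 ≈ 43.59 mb.
P_c ≤ 1013 − 43.59 = 969.41, so the highest integer P_c is 969 mb.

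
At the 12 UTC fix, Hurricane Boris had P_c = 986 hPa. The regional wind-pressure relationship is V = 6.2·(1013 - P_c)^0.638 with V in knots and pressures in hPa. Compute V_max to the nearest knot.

51 kt

ΔP = 1013 − 986 = 27 hPa.
27^0.638 ≈ 8.189.
V ≈ 6.2 × 8.189 ≈ 50.8 kt.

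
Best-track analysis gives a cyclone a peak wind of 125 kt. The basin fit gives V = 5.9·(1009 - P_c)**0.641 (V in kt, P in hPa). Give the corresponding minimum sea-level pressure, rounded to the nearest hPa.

ΔP = (V / 5.9)^(1/0.641) = (125/5.9)^1.560.
125/5.9 = 21.186; 21.186^1.560 ≈ 117.15 hPa.
P_c = 1009 − 117.15 = 891.85 ≈ 892 hPa.

892 hPa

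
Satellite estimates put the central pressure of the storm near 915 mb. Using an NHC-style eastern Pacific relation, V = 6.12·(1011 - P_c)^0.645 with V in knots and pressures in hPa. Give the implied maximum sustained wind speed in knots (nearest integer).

ΔP = 1011 − 915 = 96 mb.
96^0.645 ≈ 18.992.
V ≈ 6.12 × 18.992 ≈ 116.2 kt.

116 kt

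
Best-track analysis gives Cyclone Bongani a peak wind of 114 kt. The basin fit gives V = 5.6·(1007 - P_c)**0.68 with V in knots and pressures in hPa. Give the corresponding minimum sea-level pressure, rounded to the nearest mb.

923 mb

ΔP = (V / 5.6)^(1/0.68) = (114/5.6)^1.471.
114/5.6 = 20.357; 20.357^1.471 ≈ 84.06 mb.
P_c = 1007 − 84.06 = 922.94 ≈ 923 mb.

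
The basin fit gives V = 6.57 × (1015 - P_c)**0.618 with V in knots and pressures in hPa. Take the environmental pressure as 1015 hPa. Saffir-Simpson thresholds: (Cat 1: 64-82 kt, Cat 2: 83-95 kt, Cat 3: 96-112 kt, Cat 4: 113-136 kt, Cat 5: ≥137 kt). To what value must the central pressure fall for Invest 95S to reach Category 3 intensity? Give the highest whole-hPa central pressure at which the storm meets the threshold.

938 hPa

Category 3 begins at V = 96 kt.
Required ΔP = (96/6.57)^(1/0.618) = 14.612^1.618 ≈ 76.67 hPa.
P_c ≤ 1015 − 76.67 = 938.33, so the highest integer P_c is 938 hPa.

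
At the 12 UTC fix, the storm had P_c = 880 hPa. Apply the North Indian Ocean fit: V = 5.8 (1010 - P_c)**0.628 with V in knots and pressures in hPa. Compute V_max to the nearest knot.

ΔP = 1010 − 880 = 130 hPa.
130^0.628 ≈ 21.260.
V ≈ 5.8 × 21.260 ≈ 123.3 kt.

123 kt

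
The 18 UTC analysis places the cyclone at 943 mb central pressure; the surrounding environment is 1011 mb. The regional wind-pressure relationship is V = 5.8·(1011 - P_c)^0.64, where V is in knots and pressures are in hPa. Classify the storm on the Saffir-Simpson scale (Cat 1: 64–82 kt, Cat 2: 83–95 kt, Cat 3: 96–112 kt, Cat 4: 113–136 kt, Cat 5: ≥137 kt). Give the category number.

2

ΔP = 1011 − 943 = 68 mb.
V ≈ 5.8 × 68^0.64 = 5.8 × 14.89 ≈ 86 kt.
86 kt falls in the Category 2 band.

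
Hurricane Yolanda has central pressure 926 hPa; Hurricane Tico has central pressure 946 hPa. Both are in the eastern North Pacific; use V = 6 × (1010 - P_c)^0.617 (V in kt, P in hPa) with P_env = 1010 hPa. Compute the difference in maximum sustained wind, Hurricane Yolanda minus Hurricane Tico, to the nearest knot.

Hurricane Yolanda: ΔP = 84; V ≈ 6 × 84^0.617 ≈ 92.35 kt.
Hurricane Tico: ΔP = 64; V ≈ 6 × 64^0.617 ≈ 78.08 kt.
Difference ≈ 92.35 − 78.08 = 14.27 → 14 kt.

14 kt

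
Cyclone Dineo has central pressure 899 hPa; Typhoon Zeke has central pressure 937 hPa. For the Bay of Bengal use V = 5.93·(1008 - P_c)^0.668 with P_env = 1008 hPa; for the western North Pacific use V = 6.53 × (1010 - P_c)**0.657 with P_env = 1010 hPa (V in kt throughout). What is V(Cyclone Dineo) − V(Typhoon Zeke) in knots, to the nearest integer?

27 kt

Cyclone Dineo: ΔP = 109; V ≈ 5.93 × 109^0.668 ≈ 136.16 kt.
Typhoon Zeke: ΔP = 73; V ≈ 6.53 × 73^0.657 ≈ 109.42 kt.
Difference ≈ 136.16 − 109.42 = 26.74 → 27 kt.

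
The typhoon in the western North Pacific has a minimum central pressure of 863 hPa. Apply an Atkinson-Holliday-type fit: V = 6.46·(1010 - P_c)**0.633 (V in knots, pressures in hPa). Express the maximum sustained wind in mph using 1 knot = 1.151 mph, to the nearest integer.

175 mph

ΔP = 1010 − 863 = 147 hPa.
V ≈ 6.46 × 147^0.633 = 6.46 × 23.546 ≈ 152.105 kt.
152.105 × 1.151 ≈ 175.07 mph → 175 mph.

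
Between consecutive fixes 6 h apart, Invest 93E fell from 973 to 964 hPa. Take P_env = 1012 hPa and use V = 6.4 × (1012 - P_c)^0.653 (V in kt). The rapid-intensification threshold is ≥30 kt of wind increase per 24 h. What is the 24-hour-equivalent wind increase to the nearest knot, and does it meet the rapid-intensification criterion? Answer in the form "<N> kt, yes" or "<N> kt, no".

V₁: ΔP = 39, V ≈ 6.4 × 39^0.653 ≈ 70.01 kt.
V₂: ΔP = 48, V ≈ 6.4 × 48^0.653 ≈ 80.17 kt.
ΔV over 6 h = 10.16 kt → 24 h equivalent = 10.16 × 24/6 ≈ 40.64 kt.
41 kt ≥ 30 kt ⇒ rapid intensification.

41 kt, yes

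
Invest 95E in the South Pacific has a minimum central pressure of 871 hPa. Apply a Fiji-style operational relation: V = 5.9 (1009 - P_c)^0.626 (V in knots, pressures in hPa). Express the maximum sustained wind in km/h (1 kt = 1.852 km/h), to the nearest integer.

ΔP = 1009 − 871 = 138 hPa.
V ≈ 5.9 × 138^0.626 = 5.9 × 21.856 ≈ 128.949 kt.
128.949 × 1.852 ≈ 238.81 km/h → 239 km/h.

239 km/h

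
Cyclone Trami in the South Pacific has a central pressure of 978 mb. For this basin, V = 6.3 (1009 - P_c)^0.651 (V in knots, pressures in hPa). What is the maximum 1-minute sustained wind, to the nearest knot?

ΔP = 1009 − 978 = 31 mb.
31^0.651 ≈ 9.351.
V ≈ 6.3 × 9.351 ≈ 58.9 kt.

59 kt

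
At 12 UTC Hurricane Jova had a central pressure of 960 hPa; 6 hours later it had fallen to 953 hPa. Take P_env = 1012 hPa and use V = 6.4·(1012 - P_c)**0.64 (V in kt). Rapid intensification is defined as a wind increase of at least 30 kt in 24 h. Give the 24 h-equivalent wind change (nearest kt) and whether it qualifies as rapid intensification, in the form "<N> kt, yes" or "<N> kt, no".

V₁: ΔP = 52, V ≈ 6.4 × 52^0.64 ≈ 80.25 kt.
V₂: ΔP = 59, V ≈ 6.4 × 59^0.64 ≈ 87.00 kt.
ΔV over 6 h = 6.75 kt → 24 h equivalent = 6.75 × 24/6 ≈ 27.00 kt.
27 kt < 30 kt ⇒ not rapid intensification.

27 kt, no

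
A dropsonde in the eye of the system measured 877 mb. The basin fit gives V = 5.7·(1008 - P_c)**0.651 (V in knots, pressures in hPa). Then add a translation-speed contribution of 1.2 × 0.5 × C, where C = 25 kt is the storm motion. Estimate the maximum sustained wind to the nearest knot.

ΔP = 1008 − 877 = 131 mb.
131^0.651 ≈ 23.897.
V ≈ 5.7 × 23.897 ≈ 136.2 kt.
Translation term: 1.2 × 0.5 × 25 = 15 kt.
Corrected V ≈ 151.2 kt → 151 kt.

151 kt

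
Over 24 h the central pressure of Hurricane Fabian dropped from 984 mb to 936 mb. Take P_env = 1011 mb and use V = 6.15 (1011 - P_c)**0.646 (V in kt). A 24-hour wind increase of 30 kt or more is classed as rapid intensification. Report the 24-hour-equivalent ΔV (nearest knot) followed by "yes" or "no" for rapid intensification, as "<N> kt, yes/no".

V₁: ΔP = 27, V ≈ 6.15 × 27^0.646 ≈ 51.71 kt.
V₂: ΔP = 75, V ≈ 6.15 × 75^0.646 ≈ 100.04 kt.
ΔV over 24 h = 48.33 kt → 24 h equivalent = 48.33 × 24/24 ≈ 48.33 kt.
48 kt ≥ 30 kt ⇒ rapid intensification.

48 kt, yes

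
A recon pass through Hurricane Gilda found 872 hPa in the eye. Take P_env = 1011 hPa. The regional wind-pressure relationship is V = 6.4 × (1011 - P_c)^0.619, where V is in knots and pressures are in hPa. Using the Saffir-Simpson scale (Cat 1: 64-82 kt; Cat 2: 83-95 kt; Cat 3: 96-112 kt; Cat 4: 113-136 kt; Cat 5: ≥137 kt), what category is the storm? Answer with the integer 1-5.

ΔP = 1011 − 872 = 139 hPa.
V ≈ 6.4 × 139^0.619 = 6.4 × 21.21 ≈ 136 kt.
136 kt falls in the Category 4 band.

4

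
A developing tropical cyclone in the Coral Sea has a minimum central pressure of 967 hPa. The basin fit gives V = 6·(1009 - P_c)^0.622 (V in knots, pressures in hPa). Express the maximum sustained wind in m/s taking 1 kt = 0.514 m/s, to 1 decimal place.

31.5 m/s

ΔP = 1009 − 967 = 42 hPa.
V ≈ 6 × 42^0.622 = 6 × 10.225 ≈ 61.350 kt.
61.350 × 0.514 ≈ 31.53 m/s → 31.5 m/s.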